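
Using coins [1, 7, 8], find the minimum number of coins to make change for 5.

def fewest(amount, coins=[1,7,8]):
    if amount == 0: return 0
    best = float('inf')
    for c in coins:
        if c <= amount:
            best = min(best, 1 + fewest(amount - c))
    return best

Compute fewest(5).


Building up with DP:
fewest(0) = 0
fewest(1) = min(1+fewest(0)=1+0=1) = 1
fewest(2) = min(1+fewest(1)=1+1=2) = 2
fewest(3) = min(1+fewest(2)=1+2=3) = 3
fewest(4) = min(1+fewest(3)=1+3=4) = 4
fewest(5) = min(1+fewest(4)=1+4=5) = 5

5


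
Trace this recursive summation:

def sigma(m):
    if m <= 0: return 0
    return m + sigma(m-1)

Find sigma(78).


sigma(78)
= 78 + 77 + 76 + 75 + 74 + 73 + 72 + 71 + 70 + 69 + 68 + 67 + 66 + 65 + 64 + 63 + 62 + 61 + 60 + 59 + 58 + 57 + 56 + 55 + 54 + 53 + 52 + 51 + 50 + 49 + 48 + 47 + 46 + 45 + 44 + 43 + 42 + 41 + 40 + 39 + 38 + 37 + 36 + 35 + 34 + 33 + 32 + 31 + 30 + 29 + 28 + 27 + 26 + 25 + 24 + 23 + 22 + 21 + 20 + 19 + 18 + 17 + 16 + 15 + 14 + 13 + 12 + 11 + 10 + 9 + 8 + 7 + 6 + 5 + 4 + 3 + 2 + 1 + sigma(0)
= 78 + 77 + 76 + 75 + 74 + 73 + 72 + 71 + 70 + 69 + 68 + 67 + 66 + 65 + 64 + 63 + 62 + 61 + 60 + 59 + 58 + 57 + 56 + 55 + 54 + 53 + 52 + 51 + 50 + 49 + 48 + 47 + 46 + 45 + 44 + 43 + 42 + 41 + 40 + 39 + 38 + 37 + 36 + 35 + 34 + 33 + 32 + 31 + 30 + 29 + 28 + 27 + 26 + 25 + 24 + 23 + 22 + 21 + 20 + 19 + 18 + 17 + 16 + 15 + 14 + 13 + 12 + 11 + 10 + 9 + 8 + 7 + 6 + 5 + 4 + 3 + 2 + 1 + 0
= 3081

3081


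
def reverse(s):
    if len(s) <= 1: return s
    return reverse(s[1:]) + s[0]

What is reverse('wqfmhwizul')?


reverse('wqfmhwizul') = reverse('qfmhwizul') + 'w'
reverse('qfmhwizul') = reverse('fmhwizul') + 'q'
reverse('fmhwizul') = reverse('mhwizul') + 'f'
reverse('mhwizul') = reverse('hwizul') + 'm'
reverse('hwizul') = reverse('wizul') + 'h'
reverse('wizul') = reverse('izul') + 'w'
reverse('izul') = reverse('zul') + 'i'
reverse('zul') = reverse('ul') + 'z'
reverse('ul') = reverse('l') + 'u'
reverse('l') = 'l'  (base case)
Concatenating: 'l' + 'u' + 'z' + 'i' + 'w' + 'h' + 'm' + 'f' + 'q' + 'w' = 'luziwhmfqw'

luziwhmfqw


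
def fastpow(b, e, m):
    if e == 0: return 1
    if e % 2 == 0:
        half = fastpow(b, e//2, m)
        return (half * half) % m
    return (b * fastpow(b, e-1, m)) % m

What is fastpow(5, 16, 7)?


fastpow(5, 16, 7): e is even, compute fastpow(5, 8, 7)
  fastpow(5, 8, 7): e is even, compute fastpow(5, 4, 7)
    fastpow(5, 4, 7): e is even, compute fastpow(5, 2, 7)
      fastpow(5, 2, 7): e is even, compute fastpow(5, 1, 7)
        fastpow(5, 1, 7): e is odd, compute fastpow(5, 0, 7)
          fastpow(5, 0, 7) = 1
        (5 * 1) % 7 = 5
      half=5, (5*5) % 7 = 4
    half=4, (4*4) % 7 = 2
  half=2, (2*2) % 7 = 4
half=4, (4*4) % 7 = 2

2


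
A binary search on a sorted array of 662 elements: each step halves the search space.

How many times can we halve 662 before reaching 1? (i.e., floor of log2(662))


662 / 2 = 331
331 / 2 = 165
165 / 2 = 82
82 / 2 = 41
41 / 2 = 20
20 / 2 = 10
10 / 2 = 5
5 / 2 = 2
2 / 2 = 1
Reached 1 after 9 halvings

9


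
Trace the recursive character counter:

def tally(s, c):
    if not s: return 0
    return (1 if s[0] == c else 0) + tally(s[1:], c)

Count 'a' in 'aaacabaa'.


s[0]='a' == 'a' -> 1
s[0]='a' == 'a' -> 1
s[0]='a' == 'a' -> 1
s[0]='c' != 'a' -> 0
s[0]='a' == 'a' -> 1
s[0]='b' != 'a' -> 0
s[0]='a' == 'a' -> 1
s[0]='a' == 'a' -> 1
Sum: 1 + 1 + 1 + 0 + 1 + 0 + 1 + 1 = 6

6


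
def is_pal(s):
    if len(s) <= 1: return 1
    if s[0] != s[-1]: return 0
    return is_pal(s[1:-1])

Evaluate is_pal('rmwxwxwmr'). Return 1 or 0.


is_pal('rmwxwxwmr'): s[0]='r' == s[-1]='r' -> check is_pal('mwxwxwm')
is_pal('mwxwxwm'): s[0]='m' == s[-1]='m' -> check is_pal('wxwxw')
is_pal('wxwxw'): s[0]='w' == s[-1]='w' -> check is_pal('xwx')
is_pal('xwx'): s[0]='x' == s[-1]='x' -> check is_pal('w')
is_pal('w'): len <= 1 -> return 1  (base case)
Result: 1 (palindrome)

1


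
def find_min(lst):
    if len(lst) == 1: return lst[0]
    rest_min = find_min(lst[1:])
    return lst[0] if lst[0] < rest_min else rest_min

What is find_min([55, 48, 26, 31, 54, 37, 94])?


find_min([55, 48, 26, 31, 54, 37, 94]): compare 55 with find_min([48, 26, 31, 54, 37, 94])
find_min([48, 26, 31, 54, 37, 94]): compare 48 with find_min([26, 31, 54, 37, 94])
find_min([26, 31, 54, 37, 94]): compare 26 with find_min([31, 54, 37, 94])
find_min([31, 54, 37, 94]): compare 31 with find_min([54, 37, 94])
find_min([54, 37, 94]): compare 54 with find_min([37, 94])
find_min([37, 94]): compare 37 with find_min([94])
find_min([94]) = 94  (base case)
Compare 37 with 94 -> 37
Compare 54 with 37 -> 37
Compare 31 with 37 -> 31
Compare 26 with 31 -> 26
Compare 48 with 26 -> 26
Compare 55 with 26 -> 26

26


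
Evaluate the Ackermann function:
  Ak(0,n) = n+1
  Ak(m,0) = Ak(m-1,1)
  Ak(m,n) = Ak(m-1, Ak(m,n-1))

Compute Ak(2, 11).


Ak(2, 11) = Ak(1, Ak(2, 10))
  Ak(2, 10) = Ak(1, Ak(2, 9))
    Ak(2, 9) = Ak(1, Ak(2, 8))
      Ak(2, 8) = Ak(1, Ak(2, 7))
        Ak(2, 7) = Ak(1, Ak(2, 6))
          Ak(2, 6) = Ak(1, Ak(2, 5))
          Ak(2, 5) = Ak(1, Ak(2, 4))
          Ak(2, 4) = Ak(1, Ak(2, 3))
          Ak(2, 3) = Ak(1, Ak(2, 2))
          Ak(2, 2) = Ak(1, Ak(2, 1))
          Ak(2, 1) = Ak(1, Ak(2, 0))
          Ak(2, 0) = Ak(1, 1)
          Ak(1, 1) = Ak(0, Ak(1, 0))
          Ak(1, 0) = Ak(0, 1)
          Ak(0, 1) = 2
            = Ak(0, 2)
          Ak(0, 2) = 3
            = Ak(1, 3)
          Ak(1, 3) = Ak(0, Ak(1, 2))
          Ak(1, 2) = Ak(0, Ak(1, 1))
          Ak(1, 1) = Ak(0, Ak(1, 0))
          Ak(1, 0) = Ak(0, 1)
          Ak(0, 1) = 2
            = Ak(0, 2)
          Ak(0, 2) = 3
... (trace truncated)
Result: Ak(2, 11) = 25

25


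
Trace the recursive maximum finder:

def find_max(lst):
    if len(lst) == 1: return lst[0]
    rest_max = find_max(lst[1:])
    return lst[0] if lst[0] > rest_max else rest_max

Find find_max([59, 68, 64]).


find_max([59, 68, 64]): compare 59 with find_max([68, 64])
find_max([68, 64]): compare 68 with find_max([64])
find_max([64]) = 64  (base case)
Compare 68 with 64 -> 68
Compare 59 with 68 -> 68

68


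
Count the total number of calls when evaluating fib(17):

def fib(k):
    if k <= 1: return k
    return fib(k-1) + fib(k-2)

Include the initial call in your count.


Let C(n) = total calls for fib(n)
C(0) = 1, C(1) = 1
C(2) = 1 + C(1) + C(0) = 1 + 1 + 1 = 3
C(3) = 1 + C(2) + C(1) = 1 + 3 + 1 = 5
C(4) = 1 + C(3) + C(2) = 1 + 5 + 3 = 9
C(5) = 1 + C(4) + C(3) = 1 + 9 + 5 = 15
C(6) = 1 + C(5) + C(4) = 1 + 15 + 9 = 25
C(7) = 1 + C(6) + C(5) = 1 + 25 + 15 = 41
C(8) = 1 + C(7) + C(6) = 1 + 41 + 25 = 67
C(9) = 1 + C(8) + C(7) = 1 + 67 + 41 = 109
C(10) = 1 + C(9) + C(8) = 1 + 109 + 67 = 177
C(11) = 1 + C(10) + C(9) = 1 + 177 + 109 = 287
C(12) = 1 + C(11) + C(10) = 1 + 287 + 177 = 465
C(13) = 1 + C(12) + C(11) = 1 + 465 + 287 = 753
C(14) = 1 + C(13) + C(12) = 1 + 753 + 465 = 1219
C(15) = 1 + C(14) + C(13) = 1 + 1219 + 753 = 1973
C(16) = 1 + C(15) + C(14) = 1 + 1973 + 1219 = 3193
C(17) = 1 + C(16) + C(15) = 1 + 3193 + 1973 = 5167

5167


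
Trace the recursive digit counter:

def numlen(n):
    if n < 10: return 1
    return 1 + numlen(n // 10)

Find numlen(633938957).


numlen(633938957) = 1 + numlen(63393895)
numlen(63393895) = 1 + numlen(6339389)
numlen(6339389) = 1 + numlen(633938)
numlen(633938) = 1 + numlen(63393)
numlen(63393) = 1 + numlen(6339)
numlen(6339) = 1 + numlen(633)
numlen(633) = 1 + numlen(63)
numlen(63) = 1 + numlen(6)
numlen(6) = 1  (base case: 6 < 10)
Unwinding: 1 + 1 + 1 + 1 + 1 + 1 + 1 + 1 + 1 = 9

9


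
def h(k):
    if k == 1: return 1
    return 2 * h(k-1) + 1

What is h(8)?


h(8) = 2 * h(7) + 1
h(7) = 2 * h(6) + 1
h(6) = 2 * h(5) + 1
h(5) = 2 * h(4) + 1
h(4) = 2 * h(3) + 1
h(3) = 2 * h(2) + 1
h(2) = 2 * h(1) + 1
h(1) = 1  (base case)
h(2) = 2 * 1 + 1 = 3
h(3) = 2 * 3 + 1 = 7
h(4) = 2 * 7 + 1 = 15
h(5) = 2 * 15 + 1 = 31
h(6) = 2 * 31 + 1 = 63
h(7) = 2 * 63 + 1 = 127
h(8) = 2 * 127 + 1 = 255

255


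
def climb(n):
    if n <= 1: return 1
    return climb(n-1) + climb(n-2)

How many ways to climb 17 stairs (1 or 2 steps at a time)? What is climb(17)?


Building up from base cases:
climb(0) = 1
climb(1) = 1
climb(2) = climb(1) + climb(0) = 1 + 1 = 2
climb(3) = climb(2) + climb(1) = 2 + 1 = 3
climb(4) = climb(3) + climb(2) = 3 + 2 = 5
climb(5) = climb(4) + climb(3) = 5 + 3 = 8
climb(6) = climb(5) + climb(4) = 8 + 5 = 13
climb(7) = climb(6) + climb(5) = 13 + 8 = 21
climb(8) = climb(7) + climb(6) = 21 + 13 = 34
climb(9) = climb(8) + climb(7) = 34 + 21 = 55
climb(10) = climb(9) + climb(8) = 55 + 34 = 89
climb(11) = climb(10) + climb(9) = 89 + 55 = 144
climb(12) = climb(11) + climb(10) = 144 + 89 = 233
climb(13) = climb(12) + climb(11) = 233 + 144 = 377
climb(14) = climb(13) + climb(12) = 377 + 233 = 610
climb(15) = climb(14) + climb(13) = 610 + 377 = 987
climb(16) = climb(15) + climb(14) = 987 + 610 = 1597
climb(17) = climb(16) + climb(15) = 1597 + 987 = 2584

2584


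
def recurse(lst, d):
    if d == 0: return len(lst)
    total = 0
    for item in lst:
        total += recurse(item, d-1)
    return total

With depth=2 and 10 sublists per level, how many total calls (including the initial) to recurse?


At depth 0 (root): 1 call
At depth 1: each of 1 parents calls recurse on 10 children = 10 calls
At depth 2: each of 10 parents calls recurse on 10 children = 100 calls
Total: 1 + 10 + 100 = 111

111


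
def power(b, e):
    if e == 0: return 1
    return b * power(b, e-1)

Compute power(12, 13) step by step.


power(12, 13)
= 12 * power(12, 12)
= 12 * 12 * power(12, 11)
= 12 * 12 * 12 * power(12, 10)
= 12 * 12 * 12 * 12 * power(12, 9)
= 12 * 12 * 12 * 12 * 12 * power(12, 8)
= 12 * 12 * 12 * 12 * 12 * 12 * power(12, 7)
= 12 * 12 * 12 * 12 * 12 * 12 * 12 * power(12, 6)
= 12 * 12 * 12 * 12 * 12 * 12 * 12 * 12 * power(12, 5)
= 12 * 12 * 12 * 12 * 12 * 12 * 12 * 12 * 12 * power(12, 4)
= 12 * 12 * 12 * 12 * 12 * 12 * 12 * 12 * 12 * 12 * power(12, 3)
= 12 * 12 * 12 * 12 * 12 * 12 * 12 * 12 * 12 * 12 * 12 * power(12, 2)
= 12 * 12 * 12 * 12 * 12 * 12 * 12 * 12 * 12 * 12 * 12 * 12 * power(12, 1)
= 12 * 12 * 12 * 12 * 12 * 12 * 12 * 12 * 12 * 12 * 12 * 12 * 12 * power(12, 0)
= 12 * 12 * 12 * 12 * 12 * 12 * 12 * 12 * 12 * 12 * 12 * 12 * 12 * 1
= 106993205379072

106993205379072


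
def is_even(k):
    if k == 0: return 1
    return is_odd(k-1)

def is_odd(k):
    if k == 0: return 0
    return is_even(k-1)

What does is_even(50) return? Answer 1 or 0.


is_even(50) = is_odd(49)
is_odd(49) = is_even(48)
is_even(48) = is_odd(47)
is_odd(47) = is_even(46)
is_even(46) = is_odd(45)
is_odd(45) = is_even(44)
is_even(44) = is_odd(43)
is_odd(43) = is_even(42)
is_even(42) = is_odd(41)
is_odd(41) = is_even(40)
is_even(40) = is_odd(39)
is_odd(39) = is_even(38)
is_even(38) = is_odd(37)
is_odd(37) = is_even(36)
is_even(36) = is_odd(35)
is_odd(35) = is_even(34)
is_even(34) = is_odd(33)
is_odd(33) = is_even(32)
is_even(32) = is_odd(31)
is_odd(31) = is_even(30)
is_even(30) = is_odd(29)
is_odd(29) = is_even(28)
is_even(28) = is_odd(27)
is_odd(27) = is_even(26)
is_even(26) = is_odd(25)
is_odd(25) = is_even(24)
is_even(24) = is_odd(23)
is_odd(23) = is_even(22)
is_even(22) = is_odd(21)
is_odd(21) = is_even(20)
is_even(20) = is_odd(19)
is_odd(19) = is_even(18)
is_even(18) = is_odd(17)
is_odd(17) = is_even(16)
is_even(16) = is_odd(15)
is_odd(15) = is_even(14)
is_even(14) = is_odd(13)
is_odd(13) = is_even(12)
is_even(12) = is_odd(11)
is_odd(11) = is_even(10)
is_even(10) = is_odd(9)
is_odd(9) = is_even(8)
is_even(8) = is_odd(7)
is_odd(7) = is_even(6)
is_even(6) = is_odd(5)
is_odd(5) = is_even(4)
is_even(4) = is_odd(3)
is_odd(3) = is_even(2)
is_even(2) = is_odd(1)
is_odd(1) = is_even(0)
is_even(0) = 1  (base case)
Result: 1

1


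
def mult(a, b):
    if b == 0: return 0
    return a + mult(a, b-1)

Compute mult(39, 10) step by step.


mult(39, 10) = 39 + mult(39, 9)
mult(39, 9) = 39 + mult(39, 8)
mult(39, 8) = 39 + mult(39, 7)
mult(39, 7) = 39 + mult(39, 6)
mult(39, 6) = 39 + mult(39, 5)
mult(39, 5) = 39 + mult(39, 4)
mult(39, 4) = 39 + mult(39, 3)
mult(39, 3) = 39 + mult(39, 2)
mult(39, 2) = 39 + mult(39, 1)
mult(39, 1) = 39 + mult(39, 0)
mult(39, 0) = 0  (base case)
Total: 39 + 39 + 39 + 39 + 39 + 39 + 39 + 39 + 39 + 39 + 0 = 390

390


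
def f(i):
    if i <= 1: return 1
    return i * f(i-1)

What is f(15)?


f(15)
= 15 * f(14)
= 15 * 14 * f(13)
= 15 * 14 * 13 * f(12)
= 15 * 14 * 13 * 12 * f(11)
= 15 * 14 * 13 * 12 * 11 * f(10)
= 15 * 14 * 13 * 12 * 11 * 10 * f(9)
= 15 * 14 * 13 * 12 * 11 * 10 * 9 * f(8)
= 15 * 14 * 13 * 12 * 11 * 10 * 9 * 8 * f(7)
= 15 * 14 * 13 * 12 * 11 * 10 * 9 * 8 * 7 * f(6)
= 15 * 14 * 13 * 12 * 11 * 10 * 9 * 8 * 7 * 6 * f(5)
= 15 * 14 * 13 * 12 * 11 * 10 * 9 * 8 * 7 * 6 * 5 * f(4)
= 15 * 14 * 13 * 12 * 11 * 10 * 9 * 8 * 7 * 6 * 5 * 4 * f(3)
= 15 * 14 * 13 * 12 * 11 * 10 * 9 * 8 * 7 * 6 * 5 * 4 * 3 * f(2)
= 15 * 14 * 13 * 12 * 11 * 10 * 9 * 8 * 7 * 6 * 5 * 4 * 3 * 2 * f(1)
= 15 * 14 * 13 * 12 * 11 * 10 * 9 * 8 * 7 * 6 * 5 * 4 * 3 * 2 * 1
= 1307674368000

1307674368000


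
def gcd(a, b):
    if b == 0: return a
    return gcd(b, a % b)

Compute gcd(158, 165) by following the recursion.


gcd(158, 165) = gcd(165, 158)
gcd(165, 158) = gcd(158, 7)
gcd(158, 7) = gcd(7, 4)
gcd(7, 4) = gcd(4, 3)
gcd(4, 3) = gcd(3, 1)
gcd(3, 1) = gcd(1, 0)
gcd(1, 0) = 1  (base case)

1


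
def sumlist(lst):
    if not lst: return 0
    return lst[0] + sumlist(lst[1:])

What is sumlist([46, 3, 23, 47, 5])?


sumlist([46, 3, 23, 47, 5]) = 46 + sumlist([3, 23, 47, 5])
sumlist([3, 23, 47, 5]) = 3 + sumlist([23, 47, 5])
sumlist([23, 47, 5]) = 23 + sumlist([47, 5])
sumlist([47, 5]) = 47 + sumlist([5])
sumlist([5]) = 5 + sumlist([])
sumlist([]) = 0  (base case)
Total: 46 + 3 + 23 + 47 + 5 + 0 = 124

124


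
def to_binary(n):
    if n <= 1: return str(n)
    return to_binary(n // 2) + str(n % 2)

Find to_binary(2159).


to_binary(2159) = to_binary(1079) + '1'
to_binary(1079) = to_binary(539) + '1'
to_binary(539) = to_binary(269) + '1'
to_binary(269) = to_binary(134) + '1'
to_binary(134) = to_binary(67) + '0'
to_binary(67) = to_binary(33) + '1'
to_binary(33) = to_binary(16) + '1'
to_binary(16) = to_binary(8) + '0'
to_binary(8) = to_binary(4) + '0'
to_binary(4) = to_binary(2) + '0'
to_binary(2) = to_binary(1) + '0'
to_binary(1) = '1'  (base case)
Concatenating: '1' + '0' + '0' + '0' + '0' + '1' + '1' + '0' + '1' + '1' + '1' + '1' = '100001101111'

100001101111


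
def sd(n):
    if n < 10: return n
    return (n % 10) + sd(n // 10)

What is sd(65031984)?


sd(65031984) = 4 + sd(6503198)
sd(6503198) = 8 + sd(650319)
sd(650319) = 9 + sd(65031)
sd(65031) = 1 + sd(6503)
sd(6503) = 3 + sd(650)
sd(650) = 0 + sd(65)
sd(65) = 5 + sd(6)
sd(6) = 6  (base case)
Total: 4 + 8 + 9 + 1 + 3 + 0 + 5 + 6 = 36

36


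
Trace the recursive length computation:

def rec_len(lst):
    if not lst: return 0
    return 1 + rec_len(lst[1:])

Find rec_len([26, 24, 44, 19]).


rec_len([26, 24, 44, 19]) = 1 + rec_len([24, 44, 19])
rec_len([24, 44, 19]) = 1 + rec_len([44, 19])
rec_len([44, 19]) = 1 + rec_len([19])
rec_len([19]) = 1 + rec_len([])
rec_len([]) = 0  (base case)
Unwinding: 1 + 1 + 1 + 1 + 0 = 4

4


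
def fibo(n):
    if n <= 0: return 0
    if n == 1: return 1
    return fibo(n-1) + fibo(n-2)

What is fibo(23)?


Computing fibo(23) bottom-up:
fibo(0) = 0
fibo(1) = 1
fibo(2) = fibo(1) + fibo(0) = 1 + 0 = 1
fibo(3) = fibo(2) + fibo(1) = 1 + 1 = 2
fibo(4) = fibo(3) + fibo(2) = 2 + 1 = 3
fibo(5) = fibo(4) + fibo(3) = 3 + 2 = 5
fibo(6) = fibo(5) + fibo(4) = 5 + 3 = 8
fibo(7) = fibo(6) + fibo(5) = 8 + 5 = 13
fibo(8) = fibo(7) + fibo(6) = 13 + 8 = 21
fibo(9) = fibo(8) + fibo(7) = 21 + 13 = 34
fibo(10) = fibo(9) + fibo(8) = 34 + 21 = 55
fibo(11) = fibo(10) + fibo(9) = 55 + 34 = 89
fibo(12) = fibo(11) + fibo(10) = 89 + 55 = 144
fibo(13) = fibo(12) + fibo(11) = 144 + 89 = 233
fibo(14) = fibo(13) + fibo(12) = 233 + 144 = 377
fibo(15) = fibo(14) + fibo(13) = 377 + 233 = 610
fibo(16) = fibo(15) + fibo(14) = 610 + 377 = 987
fibo(17) = fibo(16) + fibo(15) = 987 + 610 = 1597
fibo(18) = fibo(17) + fibo(16) = 1597 + 987 = 2584
fibo(19) = fibo(18) + fibo(17) = 2584 + 1597 = 4181
fibo(20) = fibo(19) + fibo(18) = 4181 + 2584 = 6765
fibo(21) = fibo(20) + fibo(19) = 6765 + 4181 = 10946
fibo(22) = fibo(21) + fibo(20) = 10946 + 6765 = 17711
fibo(23) = fibo(22) + fibo(21) = 17711 + 10946 = 28657

28657


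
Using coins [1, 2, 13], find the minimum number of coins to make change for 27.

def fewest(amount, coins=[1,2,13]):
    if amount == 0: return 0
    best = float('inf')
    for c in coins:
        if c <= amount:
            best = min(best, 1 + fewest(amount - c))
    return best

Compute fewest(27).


Building up with DP:
fewest(0) = 0
fewest(1) = min(1+fewest(0)=1+0=1) = 1
fewest(2) = min(1+fewest(1)=1+1=2, 1+fewest(0)=1+0=1) = 1
fewest(3) = min(1+fewest(2)=1+1=2, 1+fewest(1)=1+1=2) = 2
fewest(4) = min(1+fewest(3)=1+2=3, 1+fewest(2)=1+1=2) = 2
fewest(5) = min(1+fewest(4)=1+2=3, 1+fewest(3)=1+2=3) = 3
fewest(6) = min(1+fewest(5)=1+3=4, 1+fewest(4)=1+2=3) = 3
fewest(7) = min(1+fewest(6)=1+3=4, 1+fewest(5)=1+3=4) = 4
fewest(8) = min(1+fewest(7)=1+4=5, 1+fewest(6)=1+3=4) = 4
fewest(9) = min(1+fewest(8)=1+4=5, 1+fewest(7)=1+4=5) = 5
fewest(10) = min(1+fewest(9)=1+5=6, 1+fewest(8)=1+4=5) = 5
fewest(11) = min(1+fewest(10)=1+5=6, 1+fewest(9)=1+5=6) = 6
fewest(12) = min(1+fewest(11)=1+6=7, 1+fewest(10)=1+5=6) = 6
fewest(13) = min(1+fewest(12)=1+6=7, 1+fewest(11)=1+6=7, 1+fewest(0)=1+0=1) = 1
fewest(14) = min(1+fewest(13)=1+1=2, 1+fewest(12)=1+6=7, 1+fewest(1)=1+1=2) = 2
fewest(15) = min(1+fewest(14)=1+2=3, 1+fewest(13)=1+1=2, 1+fewest(2)=1+1=2) = 2
fewest(16) = min(1+fewest(15)=1+2=3, 1+fewest(14)=1+2=3, 1+fewest(3)=1+2=3) = 3
fewest(17) = min(1+fewest(16)=1+3=4, 1+fewest(15)=1+2=3, 1+fewest(4)=1+2=3) = 3
fewest(18) = min(1+fewest(17)=1+3=4, 1+fewest(16)=1+3=4, 1+fewest(5)=1+3=4) = 4
fewest(19) = min(1+fewest(18)=1+4=5, 1+fewest(17)=1+3=4, 1+fewest(6)=1+3=4) = 4
fewest(20) = min(1+fewest(19)=1+4=5, 1+fewest(18)=1+4=5, 1+fewest(7)=1+4=5) = 5
fewest(21) = min(1+fewest(20)=1+5=6, 1+fewest(19)=1+4=5, 1+fewest(8)=1+4=5) = 5
fewest(22) = min(1+fewest(21)=1+5=6, 1+fewest(20)=1+5=6, 1+fewest(9)=1+5=6) = 6
fewest(23) = min(1+fewest(22)=1+6=7, 1+fewest(21)=1+5=6, 1+fewest(10)=1+5=6) = 6
fewest(24) = min(1+fewest(23)=1+6=7, 1+fewest(22)=1+6=7, 1+fewest(11)=1+6=7) = 7
fewest(25) = min(1+fewest(24)=1+7=8, 1+fewest(23)=1+6=7, 1+fewest(12)=1+6=7) = 7
fewest(26) = min(1+fewest(25)=1+7=8, 1+fewest(24)=1+7=8, 1+fewest(13)=1+1=2) = 2
fewest(27) = min(1+fewest(26)=1+2=3, 1+fewest(25)=1+7=8, 1+fewest(14)=1+2=3) = 3

3


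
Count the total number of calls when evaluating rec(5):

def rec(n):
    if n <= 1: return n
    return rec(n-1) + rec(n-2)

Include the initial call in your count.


Let C(n) = total calls for rec(n)
C(0) = 1, C(1) = 1
C(2) = 1 + C(1) + C(0) = 1 + 1 + 1 = 3
C(3) = 1 + C(2) + C(1) = 1 + 3 + 1 = 5
C(4) = 1 + C(3) + C(2) = 1 + 5 + 3 = 9
C(5) = 1 + C(4) + C(3) = 1 + 9 + 5 = 15

15


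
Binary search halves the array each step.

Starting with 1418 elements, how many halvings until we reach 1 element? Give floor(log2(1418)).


1418 / 2 = 709
709 / 2 = 354
354 / 2 = 177
177 / 2 = 88
88 / 2 = 44
44 / 2 = 22
22 / 2 = 11
11 / 2 = 5
5 / 2 = 2
2 / 2 = 1
Reached 1 after 10 halvings

10


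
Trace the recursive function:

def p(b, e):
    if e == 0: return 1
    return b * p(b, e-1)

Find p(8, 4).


p(8, 4)
= 8 * p(8, 3)
= 8 * 8 * p(8, 2)
= 8 * 8 * 8 * p(8, 1)
= 8 * 8 * 8 * 8 * p(8, 0)
= 8 * 8 * 8 * 8 * 1
= 4096

4096


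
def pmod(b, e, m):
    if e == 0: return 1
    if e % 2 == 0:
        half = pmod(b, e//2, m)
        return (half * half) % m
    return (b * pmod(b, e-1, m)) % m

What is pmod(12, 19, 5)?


pmod(12, 19, 5): e is odd, compute pmod(12, 18, 5)
  pmod(12, 18, 5): e is even, compute pmod(12, 9, 5)
    pmod(12, 9, 5): e is odd, compute pmod(12, 8, 5)
      pmod(12, 8, 5): e is even, compute pmod(12, 4, 5)
        pmod(12, 4, 5): e is even, compute pmod(12, 2, 5)
          pmod(12, 2, 5): e is even, compute pmod(12, 1, 5)
          pmod(12, 1, 5): e is odd, compute pmod(12, 0, 5)
          pmod(12, 0, 5) = 1
          (12 * 1) % 5 = 2
          half=2, (2*2) % 5 = 4
        half=4, (4*4) % 5 = 1
      half=1, (1*1) % 5 = 1
    (12 * 1) % 5 = 2
  half=2, (2*2) % 5 = 4
(12 * 4) % 5 = 3

3


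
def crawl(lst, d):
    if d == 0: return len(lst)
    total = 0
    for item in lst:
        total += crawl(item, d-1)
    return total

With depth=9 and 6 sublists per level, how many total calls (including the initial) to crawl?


At depth 0 (root): 1 call
At depth 1: each of 1 parents calls crawl on 6 children = 6 calls
At depth 2: each of 6 parents calls crawl on 6 children = 36 calls
At depth 3: each of 36 parents calls crawl on 6 children = 216 calls
At depth 4: each of 216 parents calls crawl on 6 children = 1296 calls
At depth 5: each of 1296 parents calls crawl on 6 children = 7776 calls
At depth 6: each of 7776 parents calls crawl on 6 children = 46656 calls
At depth 7: each of 46656 parents calls crawl on 6 children = 279936 calls
At depth 8: each of 279936 parents calls crawl on 6 children = 1679616 calls
At depth 9: each of 1679616 parents calls crawl on 6 children = 10077696 calls
Total: 1 + 6 + 36 + 216 + 1296 + 7776 + 46656 + 279936 + 1679616 + 10077696 = 12093235

12093235


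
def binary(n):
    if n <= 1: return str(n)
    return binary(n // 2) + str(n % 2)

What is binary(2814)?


binary(2814) = binary(1407) + '0'
binary(1407) = binary(703) + '1'
binary(703) = binary(351) + '1'
binary(351) = binary(175) + '1'
binary(175) = binary(87) + '1'
binary(87) = binary(43) + '1'
binary(43) = binary(21) + '1'
binary(21) = binary(10) + '1'
binary(10) = binary(5) + '0'
binary(5) = binary(2) + '1'
binary(2) = binary(1) + '0'
binary(1) = '1'  (base case)
Concatenating: '1' + '0' + '1' + '0' + '1' + '1' + '1' + '1' + '1' + '1' + '1' + '0' = '101011111110'

101011111110


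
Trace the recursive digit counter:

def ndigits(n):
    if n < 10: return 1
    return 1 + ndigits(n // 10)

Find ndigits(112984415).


ndigits(112984415) = 1 + ndigits(11298441)
ndigits(11298441) = 1 + ndigits(1129844)
ndigits(1129844) = 1 + ndigits(112984)
ndigits(112984) = 1 + ndigits(11298)
ndigits(11298) = 1 + ndigits(1129)
ndigits(1129) = 1 + ndigits(112)
ndigits(112) = 1 + ndigits(11)
ndigits(11) = 1 + ndigits(1)
ndigits(1) = 1  (base case: 1 < 10)
Unwinding: 1 + 1 + 1 + 1 + 1 + 1 + 1 + 1 + 1 = 9

9


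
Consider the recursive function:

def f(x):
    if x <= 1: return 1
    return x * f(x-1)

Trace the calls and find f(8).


f(8)
= 8 * f(7)
= 8 * 7 * f(6)
= 8 * 7 * 6 * f(5)
= 8 * 7 * 6 * 5 * f(4)
= 8 * 7 * 6 * 5 * 4 * f(3)
= 8 * 7 * 6 * 5 * 4 * 3 * f(2)
= 8 * 7 * 6 * 5 * 4 * 3 * 2 * f(1)
= 8 * 7 * 6 * 5 * 4 * 3 * 2 * 1
= 40320

40320


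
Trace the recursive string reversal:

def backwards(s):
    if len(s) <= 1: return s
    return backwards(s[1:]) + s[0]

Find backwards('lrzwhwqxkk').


backwards('lrzwhwqxkk') = backwards('rzwhwqxkk') + 'l'
backwards('rzwhwqxkk') = backwards('zwhwqxkk') + 'r'
backwards('zwhwqxkk') = backwards('whwqxkk') + 'z'
backwards('whwqxkk') = backwards('hwqxkk') + 'w'
backwards('hwqxkk') = backwards('wqxkk') + 'h'
backwards('wqxkk') = backwards('qxkk') + 'w'
backwards('qxkk') = backwards('xkk') + 'q'
backwards('xkk') = backwards('kk') + 'x'
backwards('kk') = backwards('k') + 'k'
backwards('k') = 'k'  (base case)
Concatenating: 'k' + 'k' + 'x' + 'q' + 'w' + 'h' + 'w' + 'z' + 'r' + 'l' = 'kkxqwhwzrl'

kkxqwhwzrl


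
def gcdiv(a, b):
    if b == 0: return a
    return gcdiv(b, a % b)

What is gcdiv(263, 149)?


gcdiv(263, 149) = gcdiv(149, 114)
gcdiv(149, 114) = gcdiv(114, 35)
gcdiv(114, 35) = gcdiv(35, 9)
gcdiv(35, 9) = gcdiv(9, 8)
gcdiv(9, 8) = gcdiv(8, 1)
gcdiv(8, 1) = gcdiv(1, 0)
gcdiv(1, 0) = 1  (base case)

1


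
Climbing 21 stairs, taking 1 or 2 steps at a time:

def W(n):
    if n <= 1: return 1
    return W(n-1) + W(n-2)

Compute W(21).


Building up from base cases:
W(0) = 1
W(1) = 1
W(2) = W(1) + W(0) = 1 + 1 = 2
W(3) = W(2) + W(1) = 2 + 1 = 3
W(4) = W(3) + W(2) = 3 + 2 = 5
W(5) = W(4) + W(3) = 5 + 3 = 8
W(6) = W(5) + W(4) = 8 + 5 = 13
W(7) = W(6) + W(5) = 13 + 8 = 21
W(8) = W(7) + W(6) = 21 + 13 = 34
W(9) = W(8) + W(7) = 34 + 21 = 55
W(10) = W(9) + W(8) = 55 + 34 = 89
W(11) = W(10) + W(9) = 89 + 55 = 144
W(12) = W(11) + W(10) = 144 + 89 = 233
W(13) = W(12) + W(11) = 233 + 144 = 377
W(14) = W(13) + W(12) = 377 + 233 = 610
W(15) = W(14) + W(13) = 610 + 377 = 987
W(16) = W(15) + W(14) = 987 + 610 = 1597
W(17) = W(16) + W(15) = 1597 + 987 = 2584
W(18) = W(17) + W(16) = 2584 + 1597 = 4181
W(19) = W(18) + W(17) = 4181 + 2584 = 6765
W(20) = W(19) + W(18) = 6765 + 4181 = 10946
W(21) = W(20) + W(19) = 10946 + 6765 = 17711

17711


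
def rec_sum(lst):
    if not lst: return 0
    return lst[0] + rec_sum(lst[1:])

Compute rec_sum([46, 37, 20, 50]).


rec_sum([46, 37, 20, 50]) = 46 + rec_sum([37, 20, 50])
rec_sum([37, 20, 50]) = 37 + rec_sum([20, 50])
rec_sum([20, 50]) = 20 + rec_sum([50])
rec_sum([50]) = 50 + rec_sum([])
rec_sum([]) = 0  (base case)
Total: 46 + 37 + 20 + 50 + 0 = 153

153


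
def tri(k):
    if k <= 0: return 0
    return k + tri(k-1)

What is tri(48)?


tri(48)
= 48 + 47 + 46 + 45 + 44 + 43 + 42 + 41 + 40 + 39 + 38 + 37 + 36 + 35 + 34 + 33 + 32 + 31 + 30 + 29 + 28 + 27 + 26 + 25 + 24 + 23 + 22 + 21 + 20 + 19 + 18 + 17 + 16 + 15 + 14 + 13 + 12 + 11 + 10 + 9 + 8 + 7 + 6 + 5 + 4 + 3 + 2 + 1 + tri(0)
= 48 + 47 + 46 + 45 + 44 + 43 + 42 + 41 + 40 + 39 + 38 + 37 + 36 + 35 + 34 + 33 + 32 + 31 + 30 + 29 + 28 + 27 + 26 + 25 + 24 + 23 + 22 + 21 + 20 + 19 + 18 + 17 + 16 + 15 + 14 + 13 + 12 + 11 + 10 + 9 + 8 + 7 + 6 + 5 + 4 + 3 + 2 + 1 + 0
= 1176

1176


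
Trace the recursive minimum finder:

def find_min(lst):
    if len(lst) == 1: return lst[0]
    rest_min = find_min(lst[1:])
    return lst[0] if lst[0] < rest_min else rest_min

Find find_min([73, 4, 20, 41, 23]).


find_min([73, 4, 20, 41, 23]): compare 73 with find_min([4, 20, 41, 23])
find_min([4, 20, 41, 23]): compare 4 with find_min([20, 41, 23])
find_min([20, 41, 23]): compare 20 with find_min([41, 23])
find_min([41, 23]): compare 41 with find_min([23])
find_min([23]) = 23  (base case)
Compare 41 with 23 -> 23
Compare 20 with 23 -> 20
Compare 4 with 20 -> 4
Compare 73 with 4 -> 4

4


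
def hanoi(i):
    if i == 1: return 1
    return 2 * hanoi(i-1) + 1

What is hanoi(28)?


hanoi(28) = 2 * hanoi(27) + 1
hanoi(27) = 2 * hanoi(26) + 1
hanoi(26) = 2 * hanoi(25) + 1
hanoi(25) = 2 * hanoi(24) + 1
hanoi(24) = 2 * hanoi(23) + 1
hanoi(23) = 2 * hanoi(22) + 1
hanoi(22) = 2 * hanoi(21) + 1
hanoi(21) = 2 * hanoi(20) + 1
hanoi(20) = 2 * hanoi(19) + 1
hanoi(19) = 2 * hanoi(18) + 1
hanoi(18) = 2 * hanoi(17) + 1
hanoi(17) = 2 * hanoi(16) + 1
hanoi(16) = 2 * hanoi(15) + 1
hanoi(15) = 2 * hanoi(14) + 1
hanoi(14) = 2 * hanoi(13) + 1
hanoi(13) = 2 * hanoi(12) + 1
hanoi(12) = 2 * hanoi(11) + 1
hanoi(11) = 2 * hanoi(10) + 1
hanoi(10) = 2 * hanoi(9) + 1
hanoi(9) = 2 * hanoi(8) + 1
hanoi(8) = 2 * hanoi(7) + 1
hanoi(7) = 2 * hanoi(6) + 1
hanoi(6) = 2 * hanoi(5) + 1
hanoi(5) = 2 * hanoi(4) + 1
hanoi(4) = 2 * hanoi(3) + 1
hanoi(3) = 2 * hanoi(2) + 1
hanoi(2) = 2 * hanoi(1) + 1
hanoi(1) = 1  (base case)
hanoi(2) = 2 * 1 + 1 = 3
hanoi(3) = 2 * 3 + 1 = 7
hanoi(4) = 2 * 7 + 1 = 15
hanoi(5) = 2 * 15 + 1 = 31
hanoi(6) = 2 * 31 + 1 = 63
hanoi(7) = 2 * 63 + 1 = 127
hanoi(8) = 2 * 127 + 1 = 255
hanoi(9) = 2 * 255 + 1 = 511
hanoi(10) = 2 * 511 + 1 = 1023
hanoi(11) = 2 * 1023 + 1 = 2047
hanoi(12) = 2 * 2047 + 1 = 4095
hanoi(13) = 2 * 4095 + 1 = 8191
hanoi(14) = 2 * 8191 + 1 = 16383
hanoi(15) = 2 * 16383 + 1 = 32767
hanoi(16) = 2 * 32767 + 1 = 65535
hanoi(17) = 2 * 65535 + 1 = 131071
hanoi(18) = 2 * 131071 + 1 = 262143
hanoi(19) = 2 * 262143 + 1 = 524287
hanoi(20) = 2 * 524287 + 1 = 1048575
hanoi(21) = 2 * 1048575 + 1 = 2097151
hanoi(22) = 2 * 2097151 + 1 = 4194303
hanoi(23) = 2 * 4194303 + 1 = 8388607
hanoi(24) = 2 * 8388607 + 1 = 16777215
hanoi(25) = 2 * 16777215 + 1 = 33554431
hanoi(26) = 2 * 33554431 + 1 = 67108863
hanoi(27) = 2 * 67108863 + 1 = 134217727
hanoi(28) = 2 * 134217727 + 1 = 268435455

268435455


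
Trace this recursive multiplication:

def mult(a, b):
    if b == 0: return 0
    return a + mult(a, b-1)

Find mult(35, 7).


mult(35, 7) = 35 + mult(35, 6)
mult(35, 6) = 35 + mult(35, 5)
mult(35, 5) = 35 + mult(35, 4)
mult(35, 4) = 35 + mult(35, 3)
mult(35, 3) = 35 + mult(35, 2)
mult(35, 2) = 35 + mult(35, 1)
mult(35, 1) = 35 + mult(35, 0)
mult(35, 0) = 0  (base case)
Total: 35 + 35 + 35 + 35 + 35 + 35 + 35 + 0 = 245

245


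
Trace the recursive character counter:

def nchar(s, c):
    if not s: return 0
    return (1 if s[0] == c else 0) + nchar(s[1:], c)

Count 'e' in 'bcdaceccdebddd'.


s[0]='b' != 'e' -> 0
s[0]='c' != 'e' -> 0
s[0]='d' != 'e' -> 0
s[0]='a' != 'e' -> 0
s[0]='c' != 'e' -> 0
s[0]='e' == 'e' -> 1
s[0]='c' != 'e' -> 0
s[0]='c' != 'e' -> 0
s[0]='d' != 'e' -> 0
s[0]='e' == 'e' -> 1
s[0]='b' != 'e' -> 0
s[0]='d' != 'e' -> 0
s[0]='d' != 'e' -> 0
s[0]='d' != 'e' -> 0
Sum: 0 + 0 + 0 + 0 + 0 + 1 + 0 + 0 + 0 + 1 + 0 + 0 + 0 + 0 = 2

2


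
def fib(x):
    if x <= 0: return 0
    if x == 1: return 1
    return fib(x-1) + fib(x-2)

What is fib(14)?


Computing fib(14) bottom-up:
fib(0) = 0
fib(1) = 1
fib(2) = fib(1) + fib(0) = 1 + 0 = 1
fib(3) = fib(2) + fib(1) = 1 + 1 = 2
fib(4) = fib(3) + fib(2) = 2 + 1 = 3
fib(5) = fib(4) + fib(3) = 3 + 2 = 5
fib(6) = fib(5) + fib(4) = 5 + 3 = 8
fib(7) = fib(6) + fib(5) = 8 + 5 = 13
fib(8) = fib(7) + fib(6) = 13 + 8 = 21
fib(9) = fib(8) + fib(7) = 21 + 13 = 34
fib(10) = fib(9) + fib(8) = 34 + 21 = 55
fib(11) = fib(10) + fib(9) = 55 + 34 = 89
fib(12) = fib(11) + fib(10) = 89 + 55 = 144
fib(13) = fib(12) + fib(11) = 144 + 89 = 233
fib(14) = fib(13) + fib(12) = 233 + 144 = 377

377


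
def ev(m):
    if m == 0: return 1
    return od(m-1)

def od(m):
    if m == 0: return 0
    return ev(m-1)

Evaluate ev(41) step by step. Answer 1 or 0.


ev(41) = od(40)
od(40) = ev(39)
ev(39) = od(38)
od(38) = ev(37)
ev(37) = od(36)
od(36) = ev(35)
ev(35) = od(34)
od(34) = ev(33)
ev(33) = od(32)
od(32) = ev(31)
ev(31) = od(30)
od(30) = ev(29)
ev(29) = od(28)
od(28) = ev(27)
ev(27) = od(26)
od(26) = ev(25)
ev(25) = od(24)
od(24) = ev(23)
ev(23) = od(22)
od(22) = ev(21)
ev(21) = od(20)
od(20) = ev(19)
ev(19) = od(18)
od(18) = ev(17)
ev(17) = od(16)
od(16) = ev(15)
ev(15) = od(14)
od(14) = ev(13)
ev(13) = od(12)
od(12) = ev(11)
ev(11) = od(10)
od(10) = ev(9)
ev(9) = od(8)
od(8) = ev(7)
ev(7) = od(6)
od(6) = ev(5)
ev(5) = od(4)
od(4) = ev(3)
ev(3) = od(2)
od(2) = ev(1)
ev(1) = od(0)
od(0) = 0  (base case)
Result: 0

0


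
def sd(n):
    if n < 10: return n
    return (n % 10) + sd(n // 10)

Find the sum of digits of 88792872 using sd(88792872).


sd(88792872) = 2 + sd(8879287)
sd(8879287) = 7 + sd(887928)
sd(887928) = 8 + sd(88792)
sd(88792) = 2 + sd(8879)
sd(8879) = 9 + sd(887)
sd(887) = 7 + sd(88)
sd(88) = 8 + sd(8)
sd(8) = 8  (base case)
Total: 2 + 7 + 8 + 2 + 9 + 7 + 8 + 8 = 51

51


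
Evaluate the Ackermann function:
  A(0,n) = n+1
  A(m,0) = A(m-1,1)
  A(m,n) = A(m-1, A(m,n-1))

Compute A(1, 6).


A(1, 6) = A(0, A(1, 5))
  A(1, 5) = A(0, A(1, 4))
    A(1, 4) = A(0, A(1, 3))
      A(1, 3) = A(0, A(1, 2))
        A(1, 2) = A(0, A(1, 1))
          A(1, 1) = A(0, A(1, 0))
          A(1, 0) = A(0, 1)
          A(0, 1) = 2
            = A(0, 2)
          A(0, 2) = 3
          = A(0, 3)
          A(0, 3) = 4
        = A(0, 4)
        A(0, 4) = 5
      = A(0, 5)
      A(0, 5) = 6
    = A(0, 6)
    A(0, 6) = 7
  = A(0, 7)
  A(0, 7) = 8
Result: A(1, 6) = 8

8


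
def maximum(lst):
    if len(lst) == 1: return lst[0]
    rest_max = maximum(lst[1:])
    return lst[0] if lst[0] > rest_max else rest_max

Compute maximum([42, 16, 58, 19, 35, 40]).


maximum([42, 16, 58, 19, 35, 40]): compare 42 with maximum([16, 58, 19, 35, 40])
maximum([16, 58, 19, 35, 40]): compare 16 with maximum([58, 19, 35, 40])
maximum([58, 19, 35, 40]): compare 58 with maximum([19, 35, 40])
maximum([19, 35, 40]): compare 19 with maximum([35, 40])
maximum([35, 40]): compare 35 with maximum([40])
maximum([40]) = 40  (base case)
Compare 35 with 40 -> 40
Compare 19 with 40 -> 40
Compare 58 with 40 -> 58
Compare 16 with 58 -> 58
Compare 42 with 58 -> 58

58


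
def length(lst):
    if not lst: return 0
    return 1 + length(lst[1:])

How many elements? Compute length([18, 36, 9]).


length([18, 36, 9]) = 1 + length([36, 9])
length([36, 9]) = 1 + length([9])
length([9]) = 1 + length([])
length([]) = 0  (base case)
Unwinding: 1 + 1 + 1 + 0 = 3

3


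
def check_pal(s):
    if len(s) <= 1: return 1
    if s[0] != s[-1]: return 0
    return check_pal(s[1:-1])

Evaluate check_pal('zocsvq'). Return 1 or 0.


check_pal('zocsvq'): s[0]='z' != s[-1]='q' -> return 0
Result: 0 (not a palindrome)

0


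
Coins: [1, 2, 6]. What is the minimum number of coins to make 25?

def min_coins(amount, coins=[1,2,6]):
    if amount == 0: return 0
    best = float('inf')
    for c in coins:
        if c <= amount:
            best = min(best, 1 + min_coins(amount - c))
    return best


Building up with DP:
min_coins(0) = 0
min_coins(1) = min(1+min_coins(0)=1+0=1) = 1
min_coins(2) = min(1+min_coins(1)=1+1=2, 1+min_coins(0)=1+0=1) = 1
min_coins(3) = min(1+min_coins(2)=1+1=2, 1+min_coins(1)=1+1=2) = 2
min_coins(4) = min(1+min_coins(3)=1+2=3, 1+min_coins(2)=1+1=2) = 2
min_coins(5) = min(1+min_coins(4)=1+2=3, 1+min_coins(3)=1+2=3) = 3
min_coins(6) = min(1+min_coins(5)=1+3=4, 1+min_coins(4)=1+2=3, 1+min_coins(0)=1+0=1) = 1
min_coins(7) = min(1+min_coins(6)=1+1=2, 1+min_coins(5)=1+3=4, 1+min_coins(1)=1+1=2) = 2
min_coins(8) = min(1+min_coins(7)=1+2=3, 1+min_coins(6)=1+1=2, 1+min_coins(2)=1+1=2) = 2
min_coins(9) = min(1+min_coins(8)=1+2=3, 1+min_coins(7)=1+2=3, 1+min_coins(3)=1+2=3) = 3
min_coins(10) = min(1+min_coins(9)=1+3=4, 1+min_coins(8)=1+2=3, 1+min_coins(4)=1+2=3) = 3
min_coins(11) = min(1+min_coins(10)=1+3=4, 1+min_coins(9)=1+3=4, 1+min_coins(5)=1+3=4) = 4
min_coins(12) = min(1+min_coins(11)=1+4=5, 1+min_coins(10)=1+3=4, 1+min_coins(6)=1+1=2) = 2
min_coins(13) = min(1+min_coins(12)=1+2=3, 1+min_coins(11)=1+4=5, 1+min_coins(7)=1+2=3) = 3
min_coins(14) = min(1+min_coins(13)=1+3=4, 1+min_coins(12)=1+2=3, 1+min_coins(8)=1+2=3) = 3
min_coins(15) = min(1+min_coins(14)=1+3=4, 1+min_coins(13)=1+3=4, 1+min_coins(9)=1+3=4) = 4
min_coins(16) = min(1+min_coins(15)=1+4=5, 1+min_coins(14)=1+3=4, 1+min_coins(10)=1+3=4) = 4
min_coins(17) = min(1+min_coins(16)=1+4=5, 1+min_coins(15)=1+4=5, 1+min_coins(11)=1+4=5) = 5
min_coins(18) = min(1+min_coins(17)=1+5=6, 1+min_coins(16)=1+4=5, 1+min_coins(12)=1+2=3) = 3
min_coins(19) = min(1+min_coins(18)=1+3=4, 1+min_coins(17)=1+5=6, 1+min_coins(13)=1+3=4) = 4
min_coins(20) = min(1+min_coins(19)=1+4=5, 1+min_coins(18)=1+3=4, 1+min_coins(14)=1+3=4) = 4
min_coins(21) = min(1+min_coins(20)=1+4=5, 1+min_coins(19)=1+4=5, 1+min_coins(15)=1+4=5) = 5
min_coins(22) = min(1+min_coins(21)=1+5=6, 1+min_coins(20)=1+4=5, 1+min_coins(16)=1+4=5) = 5
min_coins(23) = min(1+min_coins(22)=1+5=6, 1+min_coins(21)=1+5=6, 1+min_coins(17)=1+5=6) = 6
min_coins(24) = min(1+min_coins(23)=1+6=7, 1+min_coins(22)=1+5=6, 1+min_coins(18)=1+3=4) = 4
min_coins(25) = min(1+min_coins(24)=1+4=5, 1+min_coins(23)=1+6=7, 1+min_coins(19)=1+4=5) = 5

5


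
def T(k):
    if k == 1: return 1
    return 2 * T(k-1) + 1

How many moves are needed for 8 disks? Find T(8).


T(8) = 2 * T(7) + 1
T(7) = 2 * T(6) + 1
T(6) = 2 * T(5) + 1
T(5) = 2 * T(4) + 1
T(4) = 2 * T(3) + 1
T(3) = 2 * T(2) + 1
T(2) = 2 * T(1) + 1
T(1) = 1  (base case)
T(2) = 2 * 1 + 1 = 3
T(3) = 2 * 3 + 1 = 7
T(4) = 2 * 7 + 1 = 15
T(5) = 2 * 15 + 1 = 31
T(6) = 2 * 31 + 1 = 63
T(7) = 2 * 63 + 1 = 127
T(8) = 2 * 127 + 1 = 255

255


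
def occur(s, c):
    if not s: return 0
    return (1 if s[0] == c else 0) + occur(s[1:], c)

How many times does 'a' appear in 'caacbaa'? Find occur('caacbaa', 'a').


s[0]='c' != 'a' -> 0
s[0]='a' == 'a' -> 1
s[0]='a' == 'a' -> 1
s[0]='c' != 'a' -> 0
s[0]='b' != 'a' -> 0
s[0]='a' == 'a' -> 1
s[0]='a' == 'a' -> 1
Sum: 0 + 1 + 1 + 0 + 0 + 1 + 1 = 4

4


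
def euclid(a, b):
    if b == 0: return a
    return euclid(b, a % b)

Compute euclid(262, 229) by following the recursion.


euclid(262, 229) = euclid(229, 33)
euclid(229, 33) = euclid(33, 31)
euclid(33, 31) = euclid(31, 2)
euclid(31, 2) = euclid(2, 1)
euclid(2, 1) = euclid(1, 0)
euclid(1, 0) = 1  (base case)

1


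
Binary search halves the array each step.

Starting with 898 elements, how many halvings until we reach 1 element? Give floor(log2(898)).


898 / 2 = 449
449 / 2 = 224
224 / 2 = 112
112 / 2 = 56
56 / 2 = 28
28 / 2 = 14
14 / 2 = 7
7 / 2 = 3
3 / 2 = 1
Reached 1 after 9 halvings

9


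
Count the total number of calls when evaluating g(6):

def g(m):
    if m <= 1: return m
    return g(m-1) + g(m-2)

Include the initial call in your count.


Let C(n) = total calls for g(n)
C(0) = 1, C(1) = 1
C(2) = 1 + C(1) + C(0) = 1 + 1 + 1 = 3
C(3) = 1 + C(2) + C(1) = 1 + 3 + 1 = 5
C(4) = 1 + C(3) + C(2) = 1 + 5 + 3 = 9
C(5) = 1 + C(4) + C(3) = 1 + 9 + 5 = 15
C(6) = 1 + C(5) + C(4) = 1 + 15 + 9 = 25

25


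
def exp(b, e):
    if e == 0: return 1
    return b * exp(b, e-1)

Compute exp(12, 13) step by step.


exp(12, 13)
= 12 * exp(12, 12)
= 12 * 12 * exp(12, 11)
= 12 * 12 * 12 * exp(12, 10)
= 12 * 12 * 12 * 12 * exp(12, 9)
= 12 * 12 * 12 * 12 * 12 * exp(12, 8)
= 12 * 12 * 12 * 12 * 12 * 12 * exp(12, 7)
= 12 * 12 * 12 * 12 * 12 * 12 * 12 * exp(12, 6)
= 12 * 12 * 12 * 12 * 12 * 12 * 12 * 12 * exp(12, 5)
= 12 * 12 * 12 * 12 * 12 * 12 * 12 * 12 * 12 * exp(12, 4)
= 12 * 12 * 12 * 12 * 12 * 12 * 12 * 12 * 12 * 12 * exp(12, 3)
= 12 * 12 * 12 * 12 * 12 * 12 * 12 * 12 * 12 * 12 * 12 * exp(12, 2)
= 12 * 12 * 12 * 12 * 12 * 12 * 12 * 12 * 12 * 12 * 12 * 12 * exp(12, 1)
= 12 * 12 * 12 * 12 * 12 * 12 * 12 * 12 * 12 * 12 * 12 * 12 * 12 * exp(12, 0)
= 12 * 12 * 12 * 12 * 12 * 12 * 12 * 12 * 12 * 12 * 12 * 12 * 12 * 1
= 106993205379072

106993205379072


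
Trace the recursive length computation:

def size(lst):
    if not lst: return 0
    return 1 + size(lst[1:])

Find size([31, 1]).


size([31, 1]) = 1 + size([1])
size([1]) = 1 + size([])
size([]) = 0  (base case)
Unwinding: 1 + 1 + 0 = 2

2


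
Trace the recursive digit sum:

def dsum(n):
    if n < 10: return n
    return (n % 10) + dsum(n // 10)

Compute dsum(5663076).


dsum(5663076) = 6 + dsum(566307)
dsum(566307) = 7 + dsum(56630)
dsum(56630) = 0 + dsum(5663)
dsum(5663) = 3 + dsum(566)
dsum(566) = 6 + dsum(56)
dsum(56) = 6 + dsum(5)
dsum(5) = 5  (base case)
Total: 6 + 7 + 0 + 3 + 6 + 6 + 5 = 33

33


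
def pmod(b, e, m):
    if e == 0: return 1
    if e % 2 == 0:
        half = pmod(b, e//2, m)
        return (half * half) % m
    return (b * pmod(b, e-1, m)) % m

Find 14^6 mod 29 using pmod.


pmod(14, 6, 29): e is even, compute pmod(14, 3, 29)
  pmod(14, 3, 29): e is odd, compute pmod(14, 2, 29)
    pmod(14, 2, 29): e is even, compute pmod(14, 1, 29)
      pmod(14, 1, 29): e is odd, compute pmod(14, 0, 29)
        pmod(14, 0, 29) = 1
      (14 * 1) % 29 = 14
    half=14, (14*14) % 29 = 22
  (14 * 22) % 29 = 18
half=18, (18*18) % 29 = 5

5


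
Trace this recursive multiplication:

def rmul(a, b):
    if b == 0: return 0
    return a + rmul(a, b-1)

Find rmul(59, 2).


rmul(59, 2) = 59 + rmul(59, 1)
rmul(59, 1) = 59 + rmul(59, 0)
rmul(59, 0) = 0  (base case)
Total: 59 + 59 + 0 = 118

118


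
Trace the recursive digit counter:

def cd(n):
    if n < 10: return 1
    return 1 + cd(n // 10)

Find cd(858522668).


cd(858522668) = 1 + cd(85852266)
cd(85852266) = 1 + cd(8585226)
cd(8585226) = 1 + cd(858522)
cd(858522) = 1 + cd(85852)
cd(85852) = 1 + cd(8585)
cd(8585) = 1 + cd(858)
cd(858) = 1 + cd(85)
cd(85) = 1 + cd(8)
cd(8) = 1  (base case: 8 < 10)
Unwinding: 1 + 1 + 1 + 1 + 1 + 1 + 1 + 1 + 1 = 9

9


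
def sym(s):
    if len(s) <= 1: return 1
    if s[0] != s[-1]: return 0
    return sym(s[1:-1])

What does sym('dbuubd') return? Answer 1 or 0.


sym('dbuubd'): s[0]='d' == s[-1]='d' -> check sym('buub')
sym('buub'): s[0]='b' == s[-1]='b' -> check sym('uu')
sym('uu'): s[0]='u' == s[-1]='u' -> check sym('')
sym(''): len <= 1 -> return 1  (base case)
Result: 1 (palindrome)

1


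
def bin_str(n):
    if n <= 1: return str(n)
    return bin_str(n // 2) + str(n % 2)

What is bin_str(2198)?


bin_str(2198) = bin_str(1099) + '0'
bin_str(1099) = bin_str(549) + '1'
bin_str(549) = bin_str(274) + '1'
bin_str(274) = bin_str(137) + '0'
bin_str(137) = bin_str(68) + '1'
bin_str(68) = bin_str(34) + '0'
bin_str(34) = bin_str(17) + '0'
bin_str(17) = bin_str(8) + '1'
bin_str(8) = bin_str(4) + '0'
bin_str(4) = bin_str(2) + '0'
bin_str(2) = bin_str(1) + '0'
bin_str(1) = '1'  (base case)
Concatenating: '1' + '0' + '0' + '0' + '1' + '0' + '0' + '1' + '0' + '1' + '1' + '0' = '100010010110'

100010010110
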